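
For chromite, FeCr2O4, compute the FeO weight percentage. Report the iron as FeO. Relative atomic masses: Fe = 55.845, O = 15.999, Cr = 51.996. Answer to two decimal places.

32.10 wt%

Formula mass = 223.833 g/mol.
1 Fe → 1.0000 mol FeO per formula unit; M(FeO) = 71.844, so FeO mass = 71.844 g.
71.844/223.833 × 100 = 32.10 wt%.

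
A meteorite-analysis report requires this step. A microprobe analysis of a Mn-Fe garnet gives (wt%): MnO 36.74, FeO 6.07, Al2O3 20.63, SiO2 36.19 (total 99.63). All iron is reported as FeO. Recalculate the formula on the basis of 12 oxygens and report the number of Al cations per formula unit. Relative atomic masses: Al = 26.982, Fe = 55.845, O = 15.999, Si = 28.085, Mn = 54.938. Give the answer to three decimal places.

2.012 Al apfu

MnO: 36.74/70.937 = 0.51792 mol → 0.51792 mol Mn, 0.51792 mol O.
FeO: 6.07/71.844 = 0.08449 mol → 0.08449 mol Fe, 0.08449 mol O.
Al2O3: 20.63/101.961 = 0.20233 mol → 0.40466 mol Al, 0.60699 mol O.
SiO2: 36.19/60.083 = 0.60233 mol → 0.60233 mol Si, 1.20466 mol O.
Total oxygen = 2.41406 mol. Normalization factor = 12/2.41406 = 4.97088.
Al per 12 O = 0.40466 × 4.97088 = 2.012.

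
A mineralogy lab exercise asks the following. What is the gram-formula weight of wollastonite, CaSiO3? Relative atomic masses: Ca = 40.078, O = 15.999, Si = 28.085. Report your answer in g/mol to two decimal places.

116.16 g/mol

Ca: 1 × 40.078 = 40.0780
Si: 1 × 28.085 = 28.0850
O: 3 × 15.999 = 47.9970
Summing the contributions gives the formula mass.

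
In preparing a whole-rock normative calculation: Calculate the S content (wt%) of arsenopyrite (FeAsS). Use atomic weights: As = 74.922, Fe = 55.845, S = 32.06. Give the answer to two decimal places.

Formula mass = 1·55.845 + 1·74.922 + 1·32.06 = 162.827 g/mol, of which 32.060 g is S.
So S makes up 32.060/162.827 = 0.1969 of the mass, i.e. 19.69%.

19.69 wt%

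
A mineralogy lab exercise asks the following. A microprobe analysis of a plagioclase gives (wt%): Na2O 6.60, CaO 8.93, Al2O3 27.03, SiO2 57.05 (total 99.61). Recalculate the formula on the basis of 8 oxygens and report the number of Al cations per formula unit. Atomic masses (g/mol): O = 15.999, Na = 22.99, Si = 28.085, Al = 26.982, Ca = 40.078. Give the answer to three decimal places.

Na2O (M=61.979): mol = 0.10649; Na = 0.21298, O = 0.10649.
CaO (M=56.077): mol = 0.15925; Ca = 0.15925, O = 0.15925.
Al2O3 (M=101.961): mol = 0.26510; Al = 0.53020, O = 0.79530.
SiO2 (M=60.083): mol = 0.94952; Si = 0.94952, O = 1.89904.
ΣO = 2.96008; factor = 8/ΣO = 2.70263.
Al apfu = 0.53020 × 2.70263 = 1.433.

1.433 Al apfu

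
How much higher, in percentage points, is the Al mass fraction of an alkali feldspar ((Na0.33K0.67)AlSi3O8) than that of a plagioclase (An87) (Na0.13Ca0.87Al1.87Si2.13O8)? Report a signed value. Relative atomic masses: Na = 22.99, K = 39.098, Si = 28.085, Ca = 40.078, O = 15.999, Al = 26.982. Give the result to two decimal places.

-8.39 percentage points

Al in (Na0.33K0.67)AlSi3O8: molar mass 273.011 g/mol; 1×26.982 = 26.982 g → 9.88 wt%.
Al in Na0.13Ca0.87Al1.87Si2.13O8: molar mass 276.126 g/mol; 1.87×26.982 = 50.456 g → 18.27 wt%.
Difference = 9.88 − 18.27 = -8.39 percentage points.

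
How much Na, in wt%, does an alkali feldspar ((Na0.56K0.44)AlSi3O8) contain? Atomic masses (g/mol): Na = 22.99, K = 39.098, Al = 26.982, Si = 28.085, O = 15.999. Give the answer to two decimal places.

4.78 wt%

Molar mass of (Na0.56K0.44)AlSi3O8: 0.56·22.99 + 0.44·39.098 + 1·26.982 + 3·28.085 + 8·15.999 = 269.307 g/mol.
Mass of Na per formula unit: 0.56 × 22.99 = 12.874 g.
Weight fraction Na = 12.874 / 269.307 = 0.0478.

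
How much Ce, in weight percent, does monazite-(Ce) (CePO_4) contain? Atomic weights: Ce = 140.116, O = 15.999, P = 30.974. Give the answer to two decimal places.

Molar mass of CePO_4: 1×140.116 + 1×30.974 + 4×15.999 = 235.086 g/mol.
Mass of Ce per formula unit: 1 × 140.116 = 140.116 g.
Weight fraction Ce = 140.116 / 235.086 = 0.5960.

59.60 weight percent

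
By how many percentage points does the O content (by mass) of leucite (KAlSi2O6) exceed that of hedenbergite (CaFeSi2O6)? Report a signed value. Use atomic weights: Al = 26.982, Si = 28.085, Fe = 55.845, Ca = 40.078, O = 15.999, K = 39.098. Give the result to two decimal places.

5.29 percentage points

O in KAlSi2O6: molar mass 218.244 g/mol; 6×15.999 = 95.994 g → 43.98 wt%.
O in CaFeSi2O6: molar mass 248.087 g/mol; 6×15.999 = 95.994 g → 38.69 wt%.
Difference = 43.98 − 38.69 = 5.29 percentage points.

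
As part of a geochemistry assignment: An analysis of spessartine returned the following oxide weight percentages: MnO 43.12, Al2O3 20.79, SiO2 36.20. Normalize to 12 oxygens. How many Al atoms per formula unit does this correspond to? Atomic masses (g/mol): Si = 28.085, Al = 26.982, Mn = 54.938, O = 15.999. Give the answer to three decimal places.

2.018 Al apfu

MnO: 43.12/70.937 = 0.60786 mol → 0.60786 mol Mn, 0.60786 mol O.
Al2O3: 20.79/101.961 = 0.20390 mol → 0.40780 mol Al, 0.61170 mol O.
SiO2: 36.20/60.083 = 0.60250 mol → 0.60250 mol Si, 1.20500 mol O.
Total oxygen = 2.42456 mol. Normalization factor = 12/2.42456 = 4.94935.
Al per 12 O = 0.40780 × 4.94935 = 2.018.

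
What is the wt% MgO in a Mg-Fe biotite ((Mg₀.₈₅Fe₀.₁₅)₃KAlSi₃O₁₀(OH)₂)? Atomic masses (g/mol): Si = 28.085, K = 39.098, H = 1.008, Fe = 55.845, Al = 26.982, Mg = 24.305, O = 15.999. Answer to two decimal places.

Formula mass = 431.447 g/mol.
2.55 Mg → 2.5500 mol MgO per formula unit; M(MgO) = 40.304, so MgO mass = 102.775 g.
102.775/431.447 × 100 = 23.82 wt%.

23.82 wt%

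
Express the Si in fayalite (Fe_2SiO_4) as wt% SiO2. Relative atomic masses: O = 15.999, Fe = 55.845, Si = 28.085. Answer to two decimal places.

M(Fe_2SiO_4) = 203.771 g/mol; M(SiO2) = 60.083 g/mol.
Moles SiO2 per formula unit = 1 Si ÷ 1 = 1.0000.
SiO2 fraction = (1.0000 × 60.083) / 203.771 = 60.083/203.771 = 0.2949.

29.49 wt%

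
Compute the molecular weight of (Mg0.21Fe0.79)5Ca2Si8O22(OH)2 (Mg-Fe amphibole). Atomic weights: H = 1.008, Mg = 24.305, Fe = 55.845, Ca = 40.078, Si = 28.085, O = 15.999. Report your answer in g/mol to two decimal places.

M = 1.05×24.305 + 3.95×55.845 + 2×40.078 + 8×28.085 + 24×15.999 + 2×1.008

936.94 g/mol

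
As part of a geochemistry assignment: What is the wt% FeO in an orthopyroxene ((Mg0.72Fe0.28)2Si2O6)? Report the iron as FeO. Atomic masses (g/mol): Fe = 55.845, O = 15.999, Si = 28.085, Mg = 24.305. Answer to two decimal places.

18.42 wt%

Molar mass of (Mg0.72Fe0.28)2Si2O6 = 1.44*24.305 + 0.56*55.845 + 2*28.085 + 6*15.999 = 218.436 g/mol.
Each formula unit contains 0.56 Fe, equivalent to 0.56/1 = 0.5600 mol FeO.
M(FeO) = 1×55.845 + 1×15.999 = 71.844 g/mol.
Mass of FeO per formula unit = 0.5600 × 71.844 = 40.233 g.
FeO wt% = 40.233 / 218.436 × 100 = 18.42%.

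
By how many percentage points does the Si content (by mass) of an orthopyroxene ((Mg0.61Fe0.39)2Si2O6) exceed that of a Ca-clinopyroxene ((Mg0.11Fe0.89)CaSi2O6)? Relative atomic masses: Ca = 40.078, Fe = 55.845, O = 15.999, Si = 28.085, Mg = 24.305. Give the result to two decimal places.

M((Mg0.61Fe0.39)2Si2O6) = 225.375 g/mol, so wt% Si = 56.170/225.375 × 100 = 24.92%.
M((Mg0.11Fe0.89)CaSi2O6) = 244.618 g/mol, so wt% Si = 56.170/244.618 × 100 = 22.96%.
24.92 − 22.96 = 1.96 pp.

1.96 percentage points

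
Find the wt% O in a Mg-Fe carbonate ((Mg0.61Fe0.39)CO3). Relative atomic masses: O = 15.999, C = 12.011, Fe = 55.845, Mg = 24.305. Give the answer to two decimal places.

Formula mass = 0.61·24.305 + 0.39·55.845 + 1·12.011 + 3·15.999 = 96.614 g/mol, of which 47.997 g is O.
So O makes up 47.997/96.614 = 0.4968 of the mass, i.e. 49.68%.

49.68 mass %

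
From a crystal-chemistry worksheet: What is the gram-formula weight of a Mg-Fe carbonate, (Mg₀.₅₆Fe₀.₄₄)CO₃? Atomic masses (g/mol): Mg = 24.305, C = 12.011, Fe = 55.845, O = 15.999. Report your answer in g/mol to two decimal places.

98.19 g/mol

The formula mass is the sum 0.56(24.305) + 0.44(55.845) + 1(12.011) + 3(15.999).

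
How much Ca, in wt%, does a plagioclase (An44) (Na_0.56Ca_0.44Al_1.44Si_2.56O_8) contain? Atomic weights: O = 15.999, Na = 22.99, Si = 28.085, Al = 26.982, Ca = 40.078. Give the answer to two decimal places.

Formula mass = 0.56*22.99 + 0.44*40.078 + 1.44*26.982 + 2.56*28.085 + 8*15.999 = 269.252 g/mol, of which 17.634 g is Ca.
So Ca makes up 17.634/269.252 = 0.0655 of the mass, i.e. 6.55%.

6.55 wt%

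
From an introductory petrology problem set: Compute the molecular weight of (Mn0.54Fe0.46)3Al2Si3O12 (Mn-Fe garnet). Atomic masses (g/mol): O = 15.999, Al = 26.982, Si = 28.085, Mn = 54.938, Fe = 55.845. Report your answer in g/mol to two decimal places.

Mn: 1.62 × 54.938 = 88.9996
Fe: 1.38 × 55.845 = 77.0661
Al: 2 × 26.982 = 53.9640
Si: 3 × 28.085 = 84.2550
O: 12 × 15.999 = 191.9880
Summing the contributions gives the formula mass.

496.27 g/mol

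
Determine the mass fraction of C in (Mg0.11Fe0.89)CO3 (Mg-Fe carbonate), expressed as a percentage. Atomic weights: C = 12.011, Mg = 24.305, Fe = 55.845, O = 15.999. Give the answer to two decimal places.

Molar mass of (Mg0.11Fe0.89)CO3: 0.11×24.305 + 0.89×55.845 + 1×12.011 + 3×15.999 = 112.384 g/mol.
Mass of C per formula unit: 1 × 12.011 = 12.011 g.
Weight fraction C = 12.011 / 112.384 = 0.1069.

10.69 wt%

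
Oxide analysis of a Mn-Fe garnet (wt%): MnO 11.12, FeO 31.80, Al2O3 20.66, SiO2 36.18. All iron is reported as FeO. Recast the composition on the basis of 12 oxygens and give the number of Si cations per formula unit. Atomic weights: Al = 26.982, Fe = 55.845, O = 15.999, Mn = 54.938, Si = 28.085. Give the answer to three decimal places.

2.996 Si apfu

MnO (M=70.937): mol = 0.15676; Mn = 0.15676, O = 0.15676.
FeO (M=71.844): mol = 0.44263; Fe = 0.44263, O = 0.44263.
Al2O3 (M=101.961): mol = 0.20263; Al = 0.40526, O = 0.60789.
SiO2 (M=60.083): mol = 0.60217; Si = 0.60217, O = 1.20434.
ΣO = 2.41162; factor = 12/ΣO = 4.97591.
Si apfu = 0.60217 × 4.97591 = 2.996.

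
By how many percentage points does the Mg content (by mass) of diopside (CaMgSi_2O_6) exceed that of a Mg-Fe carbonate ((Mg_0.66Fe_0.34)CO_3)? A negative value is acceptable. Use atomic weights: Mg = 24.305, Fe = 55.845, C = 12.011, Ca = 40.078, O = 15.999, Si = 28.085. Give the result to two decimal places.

First mineral: 24.305 g Mg in 216.547 g formula = 11.22 wt% Mg.
Second mineral: 16.041 g Mg in 95.037 g formula = 16.88 wt% Mg.
11.22% − 16.88% gives a difference of -5.66 percentage points.

-5.66 percentage points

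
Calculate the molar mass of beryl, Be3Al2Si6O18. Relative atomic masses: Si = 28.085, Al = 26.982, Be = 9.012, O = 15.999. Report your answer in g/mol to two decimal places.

M = 3·9.012 + 2·26.982 + 6·28.085 + 18·15.999

537.49 g/mol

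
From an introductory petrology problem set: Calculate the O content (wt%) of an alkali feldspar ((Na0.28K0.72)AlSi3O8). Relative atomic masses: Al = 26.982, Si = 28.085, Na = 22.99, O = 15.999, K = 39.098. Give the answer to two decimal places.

Molar mass of (Na0.28K0.72)AlSi3O8: 0.28·22.99 + 0.72·39.098 + 1·26.982 + 3·28.085 + 8·15.999 = 273.817 g/mol.
Mass of O per formula unit: 8 × 15.999 = 127.992 g.
Weight fraction O = 127.992 / 273.817 = 0.4674.

46.74 wt%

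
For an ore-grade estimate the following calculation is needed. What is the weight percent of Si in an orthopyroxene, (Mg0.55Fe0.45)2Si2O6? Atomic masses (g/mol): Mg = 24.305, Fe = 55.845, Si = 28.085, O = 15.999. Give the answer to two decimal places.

M((Mg0.55Fe0.45)2Si2O6) = 229.160 g/mol.
Si contributes 2 × 28.085 = 56.170 g per mole.
56.170/229.160 = 0.2451 → 24.51%.

24.51 wt%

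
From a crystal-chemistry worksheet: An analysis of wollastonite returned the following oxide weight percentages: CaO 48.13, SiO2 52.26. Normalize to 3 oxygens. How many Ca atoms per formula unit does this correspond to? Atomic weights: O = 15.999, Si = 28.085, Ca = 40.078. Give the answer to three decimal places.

CaO (M=56.077): mol = 0.85828; Ca = 0.85828, O = 0.85828.
SiO2 (M=60.083): mol = 0.86980; Si = 0.86980, O = 1.73960.
ΣO = 2.59788; factor = 3/ΣO = 1.15479.
Ca apfu = 0.85828 × 1.15479 = 0.991.

0.991 Ca apfu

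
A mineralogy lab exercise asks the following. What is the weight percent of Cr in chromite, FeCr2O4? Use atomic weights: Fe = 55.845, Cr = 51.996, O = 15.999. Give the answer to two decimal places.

46.46 weight percent

Formula mass = 1×55.845 + 2×51.996 + 4×15.999 = 223.833 g/mol, of which 103.992 g is Cr.
So Cr makes up 103.992/223.833 = 0.4646 of the mass, i.e. 46.46%.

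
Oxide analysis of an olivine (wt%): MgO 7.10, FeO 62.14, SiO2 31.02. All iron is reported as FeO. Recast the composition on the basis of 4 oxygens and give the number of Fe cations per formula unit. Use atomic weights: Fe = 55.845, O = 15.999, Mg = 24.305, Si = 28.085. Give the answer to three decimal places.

1.668 Fe apfu

MgO: 7.10/40.304 = 0.17616 mol → 0.17616 mol Mg, 0.17616 mol O.
FeO: 62.14/71.844 = 0.86493 mol → 0.86493 mol Fe, 0.86493 mol O.
SiO2: 31.02/60.083 = 0.51629 mol → 0.51629 mol Si, 1.03258 mol O.
Total oxygen = 2.07367 mol. Normalization factor = 4/2.07367 = 1.92895.
Fe per 4 O = 0.86493 × 1.92895 = 1.668.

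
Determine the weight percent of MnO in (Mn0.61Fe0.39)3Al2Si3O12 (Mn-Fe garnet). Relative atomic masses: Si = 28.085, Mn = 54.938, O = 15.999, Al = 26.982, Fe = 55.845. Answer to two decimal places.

M((Mn0.61Fe0.39)3Al2Si3O12) = 496.082 g/mol; M(MnO) = 70.937 g/mol.
Moles MnO per formula unit = 1.83 Mn ÷ 1 = 1.8300.
MnO fraction = (1.8300 × 70.937) / 496.082 = 129.815/496.082 = 0.2617.

26.17 wt%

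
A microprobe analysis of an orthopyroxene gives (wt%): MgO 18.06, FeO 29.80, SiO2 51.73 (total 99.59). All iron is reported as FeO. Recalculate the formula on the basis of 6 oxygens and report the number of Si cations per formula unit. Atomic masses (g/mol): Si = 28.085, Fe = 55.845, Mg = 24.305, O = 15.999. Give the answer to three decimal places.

1.999 Si apfu

MgO: 18.06/40.304 = 0.44809 mol → 0.44809 mol Mg, 0.44809 mol O.
FeO: 29.80/71.844 = 0.41479 mol → 0.41479 mol Fe, 0.41479 mol O.
SiO2: 51.73/60.083 = 0.86098 mol → 0.86098 mol Si, 1.72196 mol O.
Total oxygen = 2.58484 mol. Normalization factor = 6/2.58484 = 2.32123.
Si per 6 O = 0.86098 × 2.32123 = 1.999.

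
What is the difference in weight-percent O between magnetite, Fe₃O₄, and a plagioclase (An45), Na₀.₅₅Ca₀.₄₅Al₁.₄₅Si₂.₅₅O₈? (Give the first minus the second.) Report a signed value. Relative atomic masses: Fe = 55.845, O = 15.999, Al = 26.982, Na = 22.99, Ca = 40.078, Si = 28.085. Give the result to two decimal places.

-19.87 percentage points

First mineral: 63.996 g O in 231.531 g formula = 27.64 wt% O.
Second mineral: 127.992 g O in 269.412 g formula = 47.51 wt% O.
27.64% − 47.51% gives a difference of -19.87 percentage points.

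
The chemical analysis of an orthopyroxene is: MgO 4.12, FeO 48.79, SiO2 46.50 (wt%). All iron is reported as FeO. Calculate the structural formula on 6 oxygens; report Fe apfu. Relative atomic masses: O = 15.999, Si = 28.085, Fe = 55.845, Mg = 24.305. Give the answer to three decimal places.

1.749 Fe apfu

MgO: 4.12/40.304 = 0.10222 mol → 0.10222 mol Mg, 0.10222 mol O.
FeO: 48.79/71.844 = 0.67911 mol → 0.67911 mol Fe, 0.67911 mol O.
SiO2: 46.50/60.083 = 0.77393 mol → 0.77393 mol Si, 1.54786 mol O.
Total oxygen = 2.32919 mol. Normalization factor = 6/2.32919 = 2.57600.
Fe per 6 O = 0.67911 × 2.57600 = 1.749.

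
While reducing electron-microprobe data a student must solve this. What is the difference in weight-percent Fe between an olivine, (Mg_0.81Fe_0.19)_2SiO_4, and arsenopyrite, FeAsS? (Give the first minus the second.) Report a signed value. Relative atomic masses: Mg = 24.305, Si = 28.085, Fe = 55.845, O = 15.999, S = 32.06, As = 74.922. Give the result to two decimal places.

Fe in (Mg_0.81Fe_0.19)_2SiO_4: molar mass 152.676 g/mol; 0.38×55.845 = 21.221 g → 13.90 wt%.
Fe in FeAsS: molar mass 162.827 g/mol; 1×55.845 = 55.845 g → 34.30 wt%.
Difference = 13.90 − 34.30 = -20.40 percentage points.

-20.40 percentage points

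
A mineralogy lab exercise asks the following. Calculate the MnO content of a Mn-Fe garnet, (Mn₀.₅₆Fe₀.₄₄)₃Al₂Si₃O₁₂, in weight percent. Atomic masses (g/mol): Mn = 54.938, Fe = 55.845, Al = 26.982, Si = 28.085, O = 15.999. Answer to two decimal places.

Formula mass = 496.218 g/mol.
1.68 Mn → 1.6800 mol MnO per formula unit; M(MnO) = 70.937, so MnO mass = 119.174 g.
119.174/496.218 × 100 = 24.02 wt%.

24.02 wt%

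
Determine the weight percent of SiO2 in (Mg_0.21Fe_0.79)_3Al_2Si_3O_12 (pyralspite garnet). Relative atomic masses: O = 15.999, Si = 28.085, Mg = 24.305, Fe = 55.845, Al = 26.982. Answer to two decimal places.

Molar mass of (Mg_0.21Fe_0.79)_3Al_2Si_3O_12 = 0.63×24.305 + 2.37×55.845 + 2×26.982 + 3×28.085 + 12×15.999 = 477.872 g/mol.
Each formula unit contains 3 Si, equivalent to 3/1 = 3.0000 mol SiO2.
M(SiO2) = 1×28.085 + 2×15.999 = 60.083 g/mol.
Mass of SiO2 per formula unit = 3.0000 × 60.083 = 180.249 g.
SiO2 wt% = 180.249 / 477.872 × 100 = 37.72%.

37.72 wt%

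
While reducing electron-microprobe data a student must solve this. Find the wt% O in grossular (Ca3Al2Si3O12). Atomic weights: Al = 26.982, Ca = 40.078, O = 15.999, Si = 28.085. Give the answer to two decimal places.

42.62 wt%

Formula mass = 3*40.078 + 2*26.982 + 3*28.085 + 12*15.999 = 450.441 g/mol, of which 191.988 g is O.
So O makes up 191.988/450.441 = 0.4262 of the mass, i.e. 42.62%.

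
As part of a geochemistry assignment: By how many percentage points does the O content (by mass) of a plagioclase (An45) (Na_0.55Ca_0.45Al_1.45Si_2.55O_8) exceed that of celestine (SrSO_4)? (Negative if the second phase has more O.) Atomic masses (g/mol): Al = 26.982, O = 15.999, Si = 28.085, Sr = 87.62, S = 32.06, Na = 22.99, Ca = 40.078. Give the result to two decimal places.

12.67 percentage points

O in Na_0.55Ca_0.45Al_1.45Si_2.55O_8: molar mass 269.412 g/mol; 8×15.999 = 127.992 g → 47.51 wt%.
O in SrSO_4: molar mass 183.676 g/mol; 4×15.999 = 63.996 g → 34.84 wt%.
Difference = 47.51 − 34.84 = 12.67 percentage points.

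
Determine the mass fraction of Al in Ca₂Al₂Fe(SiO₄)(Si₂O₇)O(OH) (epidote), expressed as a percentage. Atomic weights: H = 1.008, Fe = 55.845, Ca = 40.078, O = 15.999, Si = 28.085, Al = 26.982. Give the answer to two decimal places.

M(Ca₂Al₂Fe(SiO₄)(Si₂O₇)O(OH)) = 483.215 g/mol.
Al contributes 2 × 26.982 = 53.964 g per mole.
53.964/483.215 = 0.1117 → 11.17%.

11.17 wt%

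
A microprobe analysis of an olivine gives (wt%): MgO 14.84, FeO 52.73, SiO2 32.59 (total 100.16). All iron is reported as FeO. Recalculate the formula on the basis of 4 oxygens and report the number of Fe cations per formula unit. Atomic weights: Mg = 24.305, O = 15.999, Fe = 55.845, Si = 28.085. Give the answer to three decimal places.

MgO: 14.84/40.304 = 0.36820 mol → 0.36820 mol Mg, 0.36820 mol O.
FeO: 52.73/71.844 = 0.73395 mol → 0.73395 mol Fe, 0.73395 mol O.
SiO2: 32.59/60.083 = 0.54242 mol → 0.54242 mol Si, 1.08484 mol O.
Total oxygen = 2.18699 mol. Normalization factor = 4/2.18699 = 1.82900.
Fe per 4 O = 0.73395 × 1.82900 = 1.342.

1.342 Fe apfu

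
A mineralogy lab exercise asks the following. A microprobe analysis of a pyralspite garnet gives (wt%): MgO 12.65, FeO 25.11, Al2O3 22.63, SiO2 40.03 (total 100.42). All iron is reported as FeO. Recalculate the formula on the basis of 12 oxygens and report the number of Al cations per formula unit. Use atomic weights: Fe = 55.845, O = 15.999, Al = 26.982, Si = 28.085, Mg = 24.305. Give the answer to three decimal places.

2.001 Al apfu

MgO: 12.65/40.304 = 0.31386 mol → 0.31386 mol Mg, 0.31386 mol O.
FeO: 25.11/71.844 = 0.34951 mol → 0.34951 mol Fe, 0.34951 mol O.
Al2O3: 22.63/101.961 = 0.22195 mol → 0.44390 mol Al, 0.66585 mol O.
SiO2: 40.03/60.083 = 0.66625 mol → 0.66625 mol Si, 1.33250 mol O.
Total oxygen = 2.66172 mol. Normalization factor = 12/2.66172 = 4.50836.
Al per 12 O = 0.44390 × 4.50836 = 2.001.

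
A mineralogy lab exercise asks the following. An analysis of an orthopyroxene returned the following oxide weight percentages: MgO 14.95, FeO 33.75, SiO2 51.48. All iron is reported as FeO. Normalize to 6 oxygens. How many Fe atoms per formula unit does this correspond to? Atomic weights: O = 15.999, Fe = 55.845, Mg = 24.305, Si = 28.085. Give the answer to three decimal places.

MgO: 14.95/40.304 = 0.37093 mol → 0.37093 mol Mg, 0.37093 mol O.
FeO: 33.75/71.844 = 0.46977 mol → 0.46977 mol Fe, 0.46977 mol O.
SiO2: 51.48/60.083 = 0.85681 mol → 0.85681 mol Si, 1.71362 mol O.
Total oxygen = 2.55432 mol. Normalization factor = 6/2.55432 = 2.34896.
Fe per 6 O = 0.46977 × 2.34896 = 1.103.

1.103 Fe apfu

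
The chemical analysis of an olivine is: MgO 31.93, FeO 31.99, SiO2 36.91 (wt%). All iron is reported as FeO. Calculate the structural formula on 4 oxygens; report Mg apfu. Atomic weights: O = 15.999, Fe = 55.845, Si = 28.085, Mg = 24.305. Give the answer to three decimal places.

31.93 wt% MgO ÷ 40.304 g/mol = 0.79223 mol, giving 0.79223 Mg and 0.79223 O.
31.99 wt% FeO ÷ 71.844 g/mol = 0.44527 mol, giving 0.44527 Fe and 0.44527 O.
36.91 wt% SiO2 ÷ 60.083 g/mol = 0.61432 mol, giving 0.61432 Si and 1.22864 O.
Oxygen sums to 2.46614; scaling by 4/2.46614 = 1.62197 puts the formula on 4 O.
Mg: 0.79223 × 1.62197 = 1.285 atoms per formula unit.

1.285 Mg apfu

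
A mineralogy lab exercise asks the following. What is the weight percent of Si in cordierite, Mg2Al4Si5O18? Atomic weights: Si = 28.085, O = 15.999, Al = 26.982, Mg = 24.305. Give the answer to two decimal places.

Molar mass of Mg2Al4Si5O18: 2*24.305 + 4*26.982 + 5*28.085 + 18*15.999 = 584.945 g/mol.
Mass of Si per formula unit: 5 × 28.085 = 140.425 g.
Weight fraction Si = 140.425 / 584.945 = 0.2401.

24.01 mass %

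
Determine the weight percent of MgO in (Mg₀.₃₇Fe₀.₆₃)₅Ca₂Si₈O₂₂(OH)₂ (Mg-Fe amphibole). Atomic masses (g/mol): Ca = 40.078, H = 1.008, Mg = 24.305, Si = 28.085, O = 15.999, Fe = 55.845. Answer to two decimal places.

Formula mass = 911.704 g/mol.
1.85 Mg → 1.8500 mol MgO per formula unit; M(MgO) = 40.304, so MgO mass = 74.562 g.
74.562/911.704 × 100 = 8.18 wt%.

8.18 wt%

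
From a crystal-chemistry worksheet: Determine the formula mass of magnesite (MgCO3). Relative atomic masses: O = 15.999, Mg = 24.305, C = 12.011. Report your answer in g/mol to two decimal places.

84.31 g/mol

The formula mass is the sum 1(24.305) + 1(12.011) + 3(15.999).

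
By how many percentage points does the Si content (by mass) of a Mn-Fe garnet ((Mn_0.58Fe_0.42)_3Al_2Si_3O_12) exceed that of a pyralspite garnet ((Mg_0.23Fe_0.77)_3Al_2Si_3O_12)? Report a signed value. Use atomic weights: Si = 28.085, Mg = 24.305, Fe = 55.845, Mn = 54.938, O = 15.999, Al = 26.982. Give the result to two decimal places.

M((Mn_0.58Fe_0.42)_3Al_2Si_3O_12) = 496.164 g/mol, so wt% Si = 84.255/496.164 × 100 = 16.98%.
M((Mg_0.23Fe_0.77)_3Al_2Si_3O_12) = 475.979 g/mol, so wt% Si = 84.255/475.979 × 100 = 17.70%.
16.98 − 17.70 = -0.72 pp.

-0.72 percentage points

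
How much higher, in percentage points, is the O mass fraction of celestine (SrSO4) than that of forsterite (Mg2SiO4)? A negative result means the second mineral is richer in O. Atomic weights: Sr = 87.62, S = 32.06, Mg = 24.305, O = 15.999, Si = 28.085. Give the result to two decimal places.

-10.65 percentage points

First mineral: 63.996 g O in 183.676 g formula = 34.84 wt% O.
Second mineral: 63.996 g O in 140.691 g formula = 45.49 wt% O.
34.84% − 45.49% gives a difference of -10.65 percentage points.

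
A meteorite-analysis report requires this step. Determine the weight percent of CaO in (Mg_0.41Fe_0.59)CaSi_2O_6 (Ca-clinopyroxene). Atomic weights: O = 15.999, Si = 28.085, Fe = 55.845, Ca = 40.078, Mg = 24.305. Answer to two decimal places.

M((Mg_0.41Fe_0.59)CaSi_2O_6) = 235.156 g/mol; M(CaO) = 56.077 g/mol.
Moles CaO per formula unit = 1 Ca ÷ 1 = 1.0000.
CaO fraction = (1.0000 × 56.077) / 235.156 = 56.077/235.156 = 0.2385.

23.85 wt%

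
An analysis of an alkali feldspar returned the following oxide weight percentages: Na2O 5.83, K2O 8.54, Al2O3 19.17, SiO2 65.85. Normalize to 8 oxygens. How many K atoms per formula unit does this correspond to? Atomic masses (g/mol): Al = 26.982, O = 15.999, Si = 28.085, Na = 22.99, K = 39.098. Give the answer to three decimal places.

5.83 wt% Na2O ÷ 61.979 g/mol = 0.09406 mol, giving 0.18812 Na and 0.09406 O.
8.54 wt% K2O ÷ 94.195 g/mol = 0.09066 mol, giving 0.18132 K and 0.09066 O.
19.17 wt% Al2O3 ÷ 101.961 g/mol = 0.18801 mol, giving 0.37602 Al and 0.56403 O.
65.85 wt% SiO2 ÷ 60.083 g/mol = 1.09598 mol, giving 1.09598 Si and 2.19196 O.
Oxygen sums to 2.94071; scaling by 8/2.94071 = 2.72043 puts the formula on 8 O.
K: 0.18132 × 2.72043 = 0.493 atoms per formula unit.

0.493 K apfu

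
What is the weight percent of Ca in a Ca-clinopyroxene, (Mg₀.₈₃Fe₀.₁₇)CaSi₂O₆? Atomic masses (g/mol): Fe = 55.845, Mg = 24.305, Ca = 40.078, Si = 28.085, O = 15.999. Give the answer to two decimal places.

Formula mass = 0.83*24.305 + 0.17*55.845 + 1*40.078 + 2*28.085 + 6*15.999 = 221.909 g/mol, of which 40.078 g is Ca.
So Ca makes up 40.078/221.909 = 0.1806 of the mass, i.e. 18.06%.

18.06 mass %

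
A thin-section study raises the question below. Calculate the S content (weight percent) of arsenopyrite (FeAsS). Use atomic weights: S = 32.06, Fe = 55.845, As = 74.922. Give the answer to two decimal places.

19.69 weight percent

Formula mass = 1·55.845 + 1·74.922 + 1·32.06 = 162.827 g/mol, of which 32.060 g is S.
So S makes up 32.060/162.827 = 0.1969 of the mass, i.e. 19.69%.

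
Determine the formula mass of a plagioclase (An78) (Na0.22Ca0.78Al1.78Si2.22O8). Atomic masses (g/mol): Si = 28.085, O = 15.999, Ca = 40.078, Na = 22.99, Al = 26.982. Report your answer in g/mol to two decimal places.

The formula mass is the sum 0.22*22.99 + 0.78*40.078 + 1.78*26.982 + 2.22*28.085 + 8*15.999.

274.69 g/mol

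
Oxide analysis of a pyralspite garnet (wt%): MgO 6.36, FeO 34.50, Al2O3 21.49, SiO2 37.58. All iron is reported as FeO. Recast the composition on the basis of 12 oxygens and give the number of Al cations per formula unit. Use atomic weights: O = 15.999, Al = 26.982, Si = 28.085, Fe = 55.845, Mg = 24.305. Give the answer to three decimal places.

2.006 Al apfu

MgO: 6.36/40.304 = 0.15780 mol → 0.15780 mol Mg, 0.15780 mol O.
FeO: 34.50/71.844 = 0.48021 mol → 0.48021 mol Fe, 0.48021 mol O.
Al2O3: 21.49/101.961 = 0.21077 mol → 0.42154 mol Al, 0.63231 mol O.
SiO2: 37.58/60.083 = 0.62547 mol → 0.62547 mol Si, 1.25094 mol O.
Total oxygen = 2.52126 mol. Normalization factor = 12/2.52126 = 4.75952.
Al per 12 O = 0.42154 × 4.75952 = 2.006.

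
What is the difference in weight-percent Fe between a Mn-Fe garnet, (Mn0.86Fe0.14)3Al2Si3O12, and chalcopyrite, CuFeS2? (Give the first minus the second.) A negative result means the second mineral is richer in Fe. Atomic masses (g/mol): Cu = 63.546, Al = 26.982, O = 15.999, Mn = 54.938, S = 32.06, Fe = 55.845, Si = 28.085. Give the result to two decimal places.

-25.70 percentage points

First mineral: 23.455 g Fe in 495.402 g formula = 4.73 wt% Fe.
Second mineral: 55.845 g Fe in 183.511 g formula = 30.43 wt% Fe.
4.73% − 30.43% gives a difference of -25.70 percentage points.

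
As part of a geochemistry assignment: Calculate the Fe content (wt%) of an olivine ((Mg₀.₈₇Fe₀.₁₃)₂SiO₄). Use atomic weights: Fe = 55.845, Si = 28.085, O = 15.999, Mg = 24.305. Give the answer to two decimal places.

9.75 wt%

Formula mass = 1.74×24.305 + 0.26×55.845 + 1×28.085 + 4×15.999 = 148.891 g/mol, of which 14.520 g is Fe.
So Fe makes up 14.520/148.891 = 0.0975 of the mass, i.e. 9.75%.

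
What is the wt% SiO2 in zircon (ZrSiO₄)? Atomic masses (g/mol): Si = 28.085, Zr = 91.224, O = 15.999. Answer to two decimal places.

M(ZrSiO₄) = 183.305 g/mol; M(SiO2) = 60.083 g/mol.
Moles SiO2 per formula unit = 1 Si ÷ 1 = 1.0000.
SiO2 fraction = (1.0000 × 60.083) / 183.305 = 60.083/183.305 = 0.3278.

32.78 wt%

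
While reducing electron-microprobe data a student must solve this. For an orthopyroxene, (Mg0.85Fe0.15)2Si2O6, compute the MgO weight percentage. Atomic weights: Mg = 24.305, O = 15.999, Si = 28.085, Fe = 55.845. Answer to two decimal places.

32.59 wt%

Molar mass of (Mg0.85Fe0.15)2Si2O6 = 1.70×24.305 + 0.30×55.845 + 2×28.085 + 6×15.999 = 210.236 g/mol.
Each formula unit contains 1.70 Mg, equivalent to 1.70/1 = 1.7000 mol MgO.
M(MgO) = 1×24.305 + 1×15.999 = 40.304 g/mol.
Mass of MgO per formula unit = 1.7000 × 40.304 = 68.517 g.
MgO wt% = 68.517 / 210.236 × 100 = 32.59%.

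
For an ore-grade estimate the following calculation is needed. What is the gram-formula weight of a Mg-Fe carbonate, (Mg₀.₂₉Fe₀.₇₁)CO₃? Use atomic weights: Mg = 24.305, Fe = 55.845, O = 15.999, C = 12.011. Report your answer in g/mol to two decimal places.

106.71 g/mol

M = 0.29·24.305 + 0.71·55.845 + 1·12.011 + 3·15.999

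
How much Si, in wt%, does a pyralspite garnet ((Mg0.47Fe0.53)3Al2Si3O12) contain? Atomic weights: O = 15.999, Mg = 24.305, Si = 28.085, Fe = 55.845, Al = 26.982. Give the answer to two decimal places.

18.59 wt%

Formula mass = 1.41·24.305 + 1.59·55.845 + 2·26.982 + 3·28.085 + 12·15.999 = 453.271 g/mol, of which 84.255 g is Si.
So Si makes up 84.255/453.271 = 0.1859 of the mass, i.e. 18.59%.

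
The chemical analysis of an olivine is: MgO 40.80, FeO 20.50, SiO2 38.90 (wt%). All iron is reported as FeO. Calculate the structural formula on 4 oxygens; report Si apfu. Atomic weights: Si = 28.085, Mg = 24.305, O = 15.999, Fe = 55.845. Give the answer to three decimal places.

0.999 Si apfu

40.80 wt% MgO ÷ 40.304 g/mol = 1.01231 mol, giving 1.01231 Mg and 1.01231 O.
20.50 wt% FeO ÷ 71.844 g/mol = 0.28534 mol, giving 0.28534 Fe and 0.28534 O.
38.90 wt% SiO2 ÷ 60.083 g/mol = 0.64744 mol, giving 0.64744 Si and 1.29488 O.
Oxygen sums to 2.59253; scaling by 4/2.59253 = 1.54289 puts the formula on 4 O.
Si: 0.64744 × 1.54289 = 0.999 atoms per formula unit.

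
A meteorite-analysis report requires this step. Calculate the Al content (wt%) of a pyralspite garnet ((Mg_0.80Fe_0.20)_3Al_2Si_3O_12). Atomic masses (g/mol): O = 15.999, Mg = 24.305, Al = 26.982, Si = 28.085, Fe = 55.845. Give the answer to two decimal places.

Molar mass of (Mg_0.80Fe_0.20)_3Al_2Si_3O_12: 2.40*24.305 + 0.60*55.845 + 2*26.982 + 3*28.085 + 12*15.999 = 422.046 g/mol.
Mass of Al per formula unit: 2 × 26.982 = 53.964 g.
Weight fraction Al = 53.964 / 422.046 = 0.1279.

12.79 wt%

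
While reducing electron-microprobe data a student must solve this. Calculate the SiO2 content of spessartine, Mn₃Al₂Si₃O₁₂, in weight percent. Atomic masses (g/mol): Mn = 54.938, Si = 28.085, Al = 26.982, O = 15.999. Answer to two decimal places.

Formula mass = 495.021 g/mol.
3 Si → 3.0000 mol SiO2 per formula unit; M(SiO2) = 60.083, so SiO2 mass = 180.249 g.
180.249/495.021 × 100 = 36.41 wt%.

36.41 wt%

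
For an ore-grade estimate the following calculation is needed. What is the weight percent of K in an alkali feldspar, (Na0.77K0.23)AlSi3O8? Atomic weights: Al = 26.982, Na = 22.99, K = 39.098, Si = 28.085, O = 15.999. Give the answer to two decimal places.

3.38 mass %

Molar mass of (Na0.77K0.23)AlSi3O8: 0.77*22.99 + 0.23*39.098 + 1*26.982 + 3*28.085 + 8*15.999 = 265.924 g/mol.
Mass of K per formula unit: 0.23 × 39.098 = 8.993 g.
Weight fraction K = 8.993 / 265.924 = 0.0338.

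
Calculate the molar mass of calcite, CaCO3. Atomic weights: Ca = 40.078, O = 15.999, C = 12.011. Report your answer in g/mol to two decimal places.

M = 1(40.078) + 1(12.011) + 3(15.999)

100.09 g/mol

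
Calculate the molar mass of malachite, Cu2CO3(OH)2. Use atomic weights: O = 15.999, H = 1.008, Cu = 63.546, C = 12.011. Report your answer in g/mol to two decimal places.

M = 2·63.546 + 1·12.011 + 5·15.999 + 2·1.008

221.11 g/mol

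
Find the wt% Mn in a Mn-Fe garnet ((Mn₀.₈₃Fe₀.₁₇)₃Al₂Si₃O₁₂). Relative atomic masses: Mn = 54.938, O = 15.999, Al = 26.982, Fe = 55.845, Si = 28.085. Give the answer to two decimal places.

27.61 mass %

Molar mass of (Mn₀.₈₃Fe₀.₁₇)₃Al₂Si₃O₁₂: 2.49*54.938 + 0.51*55.845 + 2*26.982 + 3*28.085 + 12*15.999 = 495.484 g/mol.
Mass of Mn per formula unit: 2.49 × 54.938 = 136.796 g.
Weight fraction Mn = 136.796 / 495.484 = 0.2761.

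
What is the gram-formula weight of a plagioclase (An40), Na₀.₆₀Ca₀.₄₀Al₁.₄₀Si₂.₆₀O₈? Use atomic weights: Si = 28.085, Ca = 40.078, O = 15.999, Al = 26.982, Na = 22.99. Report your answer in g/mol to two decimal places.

Na: 0.60 × 22.99 = 13.7940
Ca: 0.40 × 40.078 = 16.0312
Al: 1.40 × 26.982 = 37.7748
Si: 2.60 × 28.085 = 73.0210
O: 8 × 15.999 = 127.9920
Summing the contributions gives the formula mass.

268.61 g/mol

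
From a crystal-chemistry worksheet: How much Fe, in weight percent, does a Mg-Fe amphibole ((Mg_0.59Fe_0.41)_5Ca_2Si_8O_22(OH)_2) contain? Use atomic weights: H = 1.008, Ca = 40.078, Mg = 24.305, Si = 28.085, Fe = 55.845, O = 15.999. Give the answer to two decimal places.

M((Mg_0.59Fe_0.41)_5Ca_2Si_8O_22(OH)_2) = 877.010 g/mol.
Fe contributes 2.05 × 55.845 = 114.482 g per mole.
114.482/877.010 = 0.1305 → 13.05%.

13.05 weight percent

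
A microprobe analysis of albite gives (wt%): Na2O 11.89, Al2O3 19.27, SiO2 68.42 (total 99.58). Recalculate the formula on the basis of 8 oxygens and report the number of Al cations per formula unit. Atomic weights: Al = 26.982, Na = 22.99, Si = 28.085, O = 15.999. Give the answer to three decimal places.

0.996 Al apfu

Na2O: 11.89/61.979 = 0.19184 mol → 0.38368 mol Na, 0.19184 mol O.
Al2O3: 19.27/101.961 = 0.18899 mol → 0.37798 mol Al, 0.56697 mol O.
SiO2: 68.42/60.083 = 1.13876 mol → 1.13876 mol Si, 2.27752 mol O.
Total oxygen = 3.03633 mol. Normalization factor = 8/3.03633 = 2.63476.
Al per 8 O = 0.37798 × 2.63476 = 0.996.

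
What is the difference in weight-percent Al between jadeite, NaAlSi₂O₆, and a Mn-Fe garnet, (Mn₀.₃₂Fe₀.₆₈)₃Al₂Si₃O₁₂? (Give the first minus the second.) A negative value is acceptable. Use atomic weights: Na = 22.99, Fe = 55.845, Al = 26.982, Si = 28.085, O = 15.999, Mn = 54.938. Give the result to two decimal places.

2.49 percentage points

First mineral: 26.982 g Al in 202.136 g formula = 13.35 wt% Al.
Second mineral: 53.964 g Al in 496.871 g formula = 10.86 wt% Al.
13.35% − 10.86% gives a difference of 2.49 percentage points.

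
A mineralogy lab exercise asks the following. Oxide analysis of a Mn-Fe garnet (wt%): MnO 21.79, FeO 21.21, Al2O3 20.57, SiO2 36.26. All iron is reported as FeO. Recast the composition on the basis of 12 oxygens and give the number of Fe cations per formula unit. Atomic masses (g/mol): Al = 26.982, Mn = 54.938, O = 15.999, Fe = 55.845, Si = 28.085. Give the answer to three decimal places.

21.79 wt% MnO ÷ 70.937 g/mol = 0.30717 mol, giving 0.30717 Mn and 0.30717 O.
21.21 wt% FeO ÷ 71.844 g/mol = 0.29522 mol, giving 0.29522 Fe and 0.29522 O.
20.57 wt% Al2O3 ÷ 101.961 g/mol = 0.20174 mol, giving 0.40348 Al and 0.60522 O.
36.26 wt% SiO2 ÷ 60.083 g/mol = 0.60350 mol, giving 0.60350 Si and 1.20700 O.
Oxygen sums to 2.41461; scaling by 12/2.41461 = 4.96975 puts the formula on 12 O.
Fe: 0.29522 × 4.96975 = 1.467 atoms per formula unit.

1.467 Fe apfu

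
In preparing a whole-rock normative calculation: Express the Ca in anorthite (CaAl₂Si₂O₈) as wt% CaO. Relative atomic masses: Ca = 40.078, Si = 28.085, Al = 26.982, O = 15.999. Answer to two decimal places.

Formula mass = 278.204 g/mol.
1 Ca → 1.0000 mol CaO per formula unit; M(CaO) = 56.077, so CaO mass = 56.077 g.
56.077/278.204 × 100 = 20.16 wt%.

20.16 wt%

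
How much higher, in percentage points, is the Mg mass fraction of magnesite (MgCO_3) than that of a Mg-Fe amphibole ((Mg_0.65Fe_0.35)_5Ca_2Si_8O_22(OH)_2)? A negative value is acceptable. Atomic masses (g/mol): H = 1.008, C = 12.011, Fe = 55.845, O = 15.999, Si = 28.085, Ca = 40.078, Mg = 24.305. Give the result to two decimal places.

Mg in MgCO_3: molar mass 84.313 g/mol; 1×24.305 = 24.305 g → 28.83 wt%.
Mg in (Mg_0.65Fe_0.35)_5Ca_2Si_8O_22(OH)_2: molar mass 867.548 g/mol; 3.25×24.305 = 78.991 g → 9.11 wt%.
Difference = 28.83 − 9.11 = 19.72 percentage points.

19.72 percentage points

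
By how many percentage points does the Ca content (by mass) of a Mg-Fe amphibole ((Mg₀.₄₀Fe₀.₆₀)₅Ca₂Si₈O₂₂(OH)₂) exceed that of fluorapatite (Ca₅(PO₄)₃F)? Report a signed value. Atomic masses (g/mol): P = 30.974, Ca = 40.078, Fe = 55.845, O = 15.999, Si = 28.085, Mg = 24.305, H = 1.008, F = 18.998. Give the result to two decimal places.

-30.90 percentage points

Ca in (Mg₀.₄₀Fe₀.₆₀)₅Ca₂Si₈O₂₂(OH)₂: molar mass 906.973 g/mol; 2×40.078 = 80.156 g → 8.84 wt%.
Ca in Ca₅(PO₄)₃F: molar mass 504.298 g/mol; 5×40.078 = 200.390 g → 39.74 wt%.
Difference = 8.84 − 39.74 = -30.90 percentage points.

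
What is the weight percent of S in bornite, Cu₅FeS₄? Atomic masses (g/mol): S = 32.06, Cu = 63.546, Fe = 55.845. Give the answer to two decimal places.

Formula mass = 5*63.546 + 1*55.845 + 4*32.06 = 501.815 g/mol, of which 128.240 g is S.
So S makes up 128.240/501.815 = 0.2556 of the mass, i.e. 25.56%.

25.56 weight percent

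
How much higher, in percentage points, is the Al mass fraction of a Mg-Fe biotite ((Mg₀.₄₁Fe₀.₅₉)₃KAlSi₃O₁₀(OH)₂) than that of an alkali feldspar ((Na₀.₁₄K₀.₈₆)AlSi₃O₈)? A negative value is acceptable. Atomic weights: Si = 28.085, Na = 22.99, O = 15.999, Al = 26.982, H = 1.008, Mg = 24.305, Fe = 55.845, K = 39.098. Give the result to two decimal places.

M((Mg₀.₄₁Fe₀.₅₉)₃KAlSi₃O₁₀(OH)₂) = 473.080 g/mol, so wt% Al = 26.982/473.080 × 100 = 5.70%.
M((Na₀.₁₄K₀.₈₆)AlSi₃O₈) = 276.072 g/mol, so wt% Al = 26.982/276.072 × 100 = 9.77%.
5.70 − 9.77 = -4.07 pp.

-4.07 percentage points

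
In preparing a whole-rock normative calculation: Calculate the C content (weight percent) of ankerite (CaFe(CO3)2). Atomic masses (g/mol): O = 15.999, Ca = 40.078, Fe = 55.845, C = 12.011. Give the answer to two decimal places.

11.12 weight percent

Formula mass = 1·40.078 + 1·55.845 + 2·12.011 + 6·15.999 = 215.939 g/mol, of which 24.022 g is C.
So C makes up 24.022/215.939 = 0.1112 of the mass, i.e. 11.12%.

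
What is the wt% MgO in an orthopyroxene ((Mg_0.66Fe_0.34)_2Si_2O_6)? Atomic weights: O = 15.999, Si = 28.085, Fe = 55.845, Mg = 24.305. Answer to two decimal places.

23.94 wt%

M((Mg_0.66Fe_0.34)_2Si_2O_6) = 222.221 g/mol; M(MgO) = 40.304 g/mol.
Moles MgO per formula unit = 1.32 Mg ÷ 1 = 1.3200.
MgO fraction = (1.3200 × 40.304) / 222.221 = 53.201/222.221 = 0.2394.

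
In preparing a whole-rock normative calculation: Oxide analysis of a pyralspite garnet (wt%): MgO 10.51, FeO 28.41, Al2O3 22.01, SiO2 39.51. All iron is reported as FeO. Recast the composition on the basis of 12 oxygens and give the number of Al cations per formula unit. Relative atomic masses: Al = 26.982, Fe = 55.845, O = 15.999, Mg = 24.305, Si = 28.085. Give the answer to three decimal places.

10.51 wt% MgO ÷ 40.304 g/mol = 0.26077 mol, giving 0.26077 Mg and 0.26077 O.
28.41 wt% FeO ÷ 71.844 g/mol = 0.39544 mol, giving 0.39544 Fe and 0.39544 O.
22.01 wt% Al2O3 ÷ 101.961 g/mol = 0.21587 mol, giving 0.43174 Al and 0.64761 O.
39.51 wt% SiO2 ÷ 60.083 g/mol = 0.65759 mol, giving 0.65759 Si and 1.31518 O.
Oxygen sums to 2.61900; scaling by 12/2.61900 = 4.58190 puts the formula on 12 O.
Al: 0.43174 × 4.58190 = 1.978 atoms per formula unit.

1.978 Al apfu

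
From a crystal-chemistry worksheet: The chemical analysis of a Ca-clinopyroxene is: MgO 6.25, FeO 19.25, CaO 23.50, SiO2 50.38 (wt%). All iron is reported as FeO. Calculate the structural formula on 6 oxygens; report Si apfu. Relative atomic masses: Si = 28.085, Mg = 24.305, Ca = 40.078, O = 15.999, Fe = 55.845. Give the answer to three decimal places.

1.997 Si apfu

MgO: 6.25/40.304 = 0.15507 mol → 0.15507 mol Mg, 0.15507 mol O.
FeO: 19.25/71.844 = 0.26794 mol → 0.26794 mol Fe, 0.26794 mol O.
CaO: 23.50/56.077 = 0.41907 mol → 0.41907 mol Ca, 0.41907 mol O.
SiO2: 50.38/60.083 = 0.83851 mol → 0.83851 mol Si, 1.67702 mol O.
Total oxygen = 2.51910 mol. Normalization factor = 6/2.51910 = 2.38180.
Si per 6 O = 0.83851 × 2.38180 = 1.997.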